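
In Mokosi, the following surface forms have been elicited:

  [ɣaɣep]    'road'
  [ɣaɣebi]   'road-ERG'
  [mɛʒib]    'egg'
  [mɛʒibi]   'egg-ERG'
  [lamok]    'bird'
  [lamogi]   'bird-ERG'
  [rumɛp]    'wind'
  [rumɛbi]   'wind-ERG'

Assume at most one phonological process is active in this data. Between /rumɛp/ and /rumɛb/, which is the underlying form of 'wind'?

In [rumɛp] and [rumɛbi] the final segment of 'wind' alternates: [p] ~ [b].
But 'egg' keeps [b] in both environments ([mɛʒib], [mɛʒibi]), so there is no rule changing /b/ to [p] in isolation.
Therefore /p/ is basic and [b] is derived by intervocalic voicing (voiceless stops become voiced between vowels).

/rumɛp/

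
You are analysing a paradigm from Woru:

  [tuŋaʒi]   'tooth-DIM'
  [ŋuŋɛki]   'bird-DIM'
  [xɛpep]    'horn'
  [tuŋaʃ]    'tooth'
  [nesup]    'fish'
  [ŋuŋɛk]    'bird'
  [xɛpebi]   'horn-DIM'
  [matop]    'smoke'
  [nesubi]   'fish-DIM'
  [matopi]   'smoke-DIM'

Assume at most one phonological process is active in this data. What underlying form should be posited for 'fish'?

/nesub/

The stem for 'fish' ends in [p] in [nesup] but [b] in [nesubi].
If /p/ were underlying and a rule turned it into [b] before the DIM suffix, 'smoke' would also alternate; but it has [p] in both [matop] and [matopi].
So /b/ is underlying, and a rule of word-final obstruent devoicing — voiced obstruents become voiceless word-finally — gives [p].
The underlying form of 'fish' is therefore /nesub/.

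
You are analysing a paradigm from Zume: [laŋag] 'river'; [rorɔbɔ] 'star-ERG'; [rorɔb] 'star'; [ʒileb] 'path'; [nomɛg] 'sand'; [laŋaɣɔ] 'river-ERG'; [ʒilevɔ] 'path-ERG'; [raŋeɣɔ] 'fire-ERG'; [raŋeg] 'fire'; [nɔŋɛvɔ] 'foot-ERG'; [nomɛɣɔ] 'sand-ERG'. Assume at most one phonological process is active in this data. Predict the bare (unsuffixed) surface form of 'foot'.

'path' shows [v] ~ [b] at the end of the stem ([ʒilevɔ] vs [ʒileb]).
The stem 'star' ([rorɔbɔ], [rorɔb]) shows [b] unchanged in both environments, so [b] cannot be basic with [v] derived before the ERG suffix.
So /v/ is underlying, and a rule of word-final hardening — voiced fricatives become stops word-finally — gives [b].
From [nɔŋɛvɔ] the stem 'foot' is /nɔŋɛv/; word-finally this yields [nɔŋɛb].

[nɔŋɛb]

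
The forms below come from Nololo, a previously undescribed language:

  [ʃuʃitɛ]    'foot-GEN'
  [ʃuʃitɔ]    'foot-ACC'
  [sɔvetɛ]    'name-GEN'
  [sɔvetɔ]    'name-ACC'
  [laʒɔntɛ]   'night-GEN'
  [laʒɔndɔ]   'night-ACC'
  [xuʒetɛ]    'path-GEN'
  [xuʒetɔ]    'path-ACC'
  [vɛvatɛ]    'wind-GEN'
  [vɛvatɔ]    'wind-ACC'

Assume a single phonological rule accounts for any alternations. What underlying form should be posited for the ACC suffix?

The ACC suffix surfaces as [-dɔ] and [-tɔ], depending on the final segment of the stem.
By contrast the GEN suffix keeps its initial [t] throughout — that segment must be underlying.
So the underlying form is /-dɔ/, and voiced stops become voiceless after a vowel.

/-dɔ/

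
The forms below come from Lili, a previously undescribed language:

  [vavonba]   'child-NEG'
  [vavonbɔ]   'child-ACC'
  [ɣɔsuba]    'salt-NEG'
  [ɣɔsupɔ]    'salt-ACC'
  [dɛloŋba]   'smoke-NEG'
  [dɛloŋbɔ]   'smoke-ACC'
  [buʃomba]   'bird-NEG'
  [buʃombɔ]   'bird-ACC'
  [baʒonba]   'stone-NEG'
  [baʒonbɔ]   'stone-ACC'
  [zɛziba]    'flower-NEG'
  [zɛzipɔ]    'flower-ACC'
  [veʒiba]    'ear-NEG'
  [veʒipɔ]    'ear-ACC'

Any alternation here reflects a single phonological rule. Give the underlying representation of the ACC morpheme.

/-pɔ/

The ACC morpheme has two allomorphs, [-bɔ] and [-pɔ].
The NEG suffix, which begins with [b], is invariant after every stem; so [b] is not altered by any rule here.
So the underlying form is /-pɔ/, and voiceless stops become voiced after a nasal.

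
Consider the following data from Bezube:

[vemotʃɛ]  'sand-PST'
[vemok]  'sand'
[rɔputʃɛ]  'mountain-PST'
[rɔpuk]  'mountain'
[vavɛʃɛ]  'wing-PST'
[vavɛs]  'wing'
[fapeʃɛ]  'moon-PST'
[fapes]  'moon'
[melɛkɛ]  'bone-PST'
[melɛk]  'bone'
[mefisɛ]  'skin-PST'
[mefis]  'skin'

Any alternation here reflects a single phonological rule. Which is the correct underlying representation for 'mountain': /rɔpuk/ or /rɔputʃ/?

In [rɔputʃɛ] and [rɔpuk] the final segment of 'mountain' alternates: [tʃ] ~ [k].
The stem 'bone' ([melɛkɛ], [melɛk]) shows [k] unchanged in both environments, so [k] cannot be basic with [tʃ] derived before the PST suffix.
Therefore /tʃ/ is basic and [k] is derived by depalatalization (palato-alveolar /tʃ/ and /ʃ/ become [k] and [s] when no front vowel follows).

/rɔputʃ/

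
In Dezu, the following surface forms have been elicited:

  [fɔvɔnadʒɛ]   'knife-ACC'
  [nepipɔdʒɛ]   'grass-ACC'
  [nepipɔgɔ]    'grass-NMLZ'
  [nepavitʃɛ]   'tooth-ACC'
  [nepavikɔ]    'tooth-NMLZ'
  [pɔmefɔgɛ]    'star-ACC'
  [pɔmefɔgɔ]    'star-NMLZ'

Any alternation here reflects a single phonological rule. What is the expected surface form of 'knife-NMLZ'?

The stem for 'grass' ends in [dʒ] in [nepipɔdʒɛ] but [g] in [nepipɔgɔ].
If /g/ were underlying and a rule turned it into [dʒ] before the ACC suffix, 'star' would also alternate; but it has [g] in both [pɔmefɔgɛ] and [pɔmefɔgɔ].
So /dʒ/ is underlying, and a rule of depalatalization — palato-alveolar /tʃ/ and /dʒ/ become [k] and [g] when no front vowel follows — gives [g].
The one attested form of 'knife', [fɔvɔnadʒɛ], shows underlying /fɔvɔnadʒ/. Applying the same rule when no front vowel follows gives [fɔvɔnagɔ].

[fɔvɔnagɔ]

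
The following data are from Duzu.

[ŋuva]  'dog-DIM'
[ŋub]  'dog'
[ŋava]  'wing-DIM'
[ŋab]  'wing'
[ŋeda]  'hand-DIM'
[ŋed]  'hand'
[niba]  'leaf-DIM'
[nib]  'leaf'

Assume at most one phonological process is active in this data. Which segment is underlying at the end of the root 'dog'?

/v/

'dog' shows [v] ~ [b] at the end of the stem ([ŋuva] vs [ŋub]).
If /b/ were underlying and a rule turned it into [v] before the DIM suffix, 'leaf' would also alternate; but it has [b] in both [niba] and [nib].
So /v/ is underlying, and a rule of word-final hardening — voiced fricatives become stops word-finally — gives [b].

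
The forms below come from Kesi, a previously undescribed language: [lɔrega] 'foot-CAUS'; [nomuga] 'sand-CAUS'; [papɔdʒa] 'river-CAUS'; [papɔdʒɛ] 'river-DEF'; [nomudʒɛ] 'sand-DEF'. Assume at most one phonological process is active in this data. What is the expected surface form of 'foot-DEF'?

[lɔredʒɛ]

'sand' shows [g] ~ [dʒ] at the end of the stem ([nomuga] vs [nomudʒɛ]).
The stem 'river' ([papɔdʒa], [papɔdʒɛ]) shows [dʒ] unchanged in both environments, so [dʒ] cannot be basic with [g] derived before the CAUS suffix.
The alternation reflects palatalization before a front vowel: /g/ becomes palato-alveolar [dʒ] before a front vowel. /g/ is underlying.
The one attested form of 'foot', [lɔrega], shows underlying /lɔreg/. Applying the same rule before a front vowel gives [lɔredʒɛ].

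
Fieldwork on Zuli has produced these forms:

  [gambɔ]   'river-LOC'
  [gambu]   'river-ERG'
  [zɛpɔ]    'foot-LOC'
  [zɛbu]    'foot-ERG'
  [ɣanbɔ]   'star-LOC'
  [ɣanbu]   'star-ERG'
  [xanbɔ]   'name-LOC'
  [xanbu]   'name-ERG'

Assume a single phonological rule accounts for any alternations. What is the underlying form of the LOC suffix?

/-pɔ/

The LOC suffix surfaces as [-bɔ] and [-pɔ], depending on the final segment of the stem.
The ERG suffix, which begins with [b], is invariant after every stem; so [b] is not altered by any rule here.
So the underlying form is /-pɔ/, and voiceless stops become voiced after a nasal.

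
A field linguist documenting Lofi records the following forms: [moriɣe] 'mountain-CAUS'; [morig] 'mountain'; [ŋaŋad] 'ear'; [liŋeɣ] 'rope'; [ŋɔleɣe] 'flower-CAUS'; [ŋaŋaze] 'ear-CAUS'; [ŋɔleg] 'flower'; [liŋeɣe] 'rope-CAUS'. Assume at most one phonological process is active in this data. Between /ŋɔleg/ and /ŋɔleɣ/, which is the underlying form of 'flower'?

/ŋɔleg/

'flower' shows [g] ~ [ɣ] at the end of the stem ([ŋɔleg] vs [ŋɔleɣe]).
The stem 'rope' ([liŋeɣ], [liŋeɣe]) shows [ɣ] unchanged in both environments, so [ɣ] cannot be basic with [g] derived in isolation.
The alternation reflects intervocalic spirantization: voiced stops become fricatives between vowels. /g/ is underlying.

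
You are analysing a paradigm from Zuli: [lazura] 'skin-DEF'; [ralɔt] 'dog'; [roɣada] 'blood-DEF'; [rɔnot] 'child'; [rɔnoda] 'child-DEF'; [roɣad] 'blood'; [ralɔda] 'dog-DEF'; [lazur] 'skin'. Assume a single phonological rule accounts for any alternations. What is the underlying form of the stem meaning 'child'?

The root 'child' surfaces as [rɔnoda] and [rɔnot], with a stem-final [d] ~ [t] alternation.
The stem 'blood' ([roɣada], [roɣad]) shows [d] unchanged in both environments, so [d] cannot be basic with [t] derived in isolation.
Therefore /t/ is basic and [d] is derived by intervocalic voicing (voiceless stops become voiced between vowels).
Hence 'child' is /rɔnot/ underlyingly.

/rɔnot/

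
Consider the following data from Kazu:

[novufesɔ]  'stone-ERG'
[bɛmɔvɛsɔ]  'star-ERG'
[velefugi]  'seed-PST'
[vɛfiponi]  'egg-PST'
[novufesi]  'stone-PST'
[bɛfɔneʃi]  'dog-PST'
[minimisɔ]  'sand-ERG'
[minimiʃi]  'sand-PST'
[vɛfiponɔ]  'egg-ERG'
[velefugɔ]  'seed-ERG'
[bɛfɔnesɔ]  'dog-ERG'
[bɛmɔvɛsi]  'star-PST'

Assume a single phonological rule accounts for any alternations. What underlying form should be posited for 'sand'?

The root 'sand' surfaces as [minimiʃi] and [minimisɔ], with a stem-final [ʃ] ~ [s] alternation.
The stem 'star' ([bɛmɔvɛsi], [bɛmɔvɛsɔ]) shows [s] unchanged in both environments, so [s] cannot be basic with [ʃ] derived before the PST suffix.
The underlying segment must be /ʃ/; palato-alveolar /ʃ/ becomes [s] when no front vowel follows, yielding [s] there.

/minimiʃ/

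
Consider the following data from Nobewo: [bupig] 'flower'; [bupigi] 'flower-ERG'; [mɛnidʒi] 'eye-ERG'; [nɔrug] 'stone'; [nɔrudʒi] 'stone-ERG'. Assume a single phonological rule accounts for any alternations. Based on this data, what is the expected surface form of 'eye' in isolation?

In [nɔrug] and [nɔrudʒi] the final segment of 'stone' alternates: [g] ~ [dʒ].
Compare 'flower', with invariant [g] in [bupig] and [bupigi]: an analysis with underlying /g/ and a rule producing [dʒ] before the ERG suffix would wrongly predict alternation here too.
Therefore /dʒ/ is basic and [g] is derived by depalatalization (palato-alveolar /dʒ/ becomes [g] when no front vowel follows).
The one attested form of 'eye', [mɛnidʒi], shows underlying /mɛnidʒ/. Applying the same rule when no front vowel follows gives [mɛnig].

[mɛnig]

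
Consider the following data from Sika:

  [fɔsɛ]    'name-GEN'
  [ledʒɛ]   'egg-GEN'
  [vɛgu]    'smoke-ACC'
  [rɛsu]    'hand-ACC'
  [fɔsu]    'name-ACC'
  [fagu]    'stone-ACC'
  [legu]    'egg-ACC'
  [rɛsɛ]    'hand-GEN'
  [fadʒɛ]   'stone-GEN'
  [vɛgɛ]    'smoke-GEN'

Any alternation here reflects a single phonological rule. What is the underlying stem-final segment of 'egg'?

/dʒ/

In [legu] and [ledʒɛ] the final segment of 'egg' alternates: [g] ~ [dʒ].
Compare 'smoke', with invariant [g] in [vɛgu] and [vɛgɛ]: an analysis with underlying /g/ and a rule producing [dʒ] before the GEN suffix would wrongly predict alternation here too.
So /dʒ/ is underlying, and a rule of depalatalization — palato-alveolar /dʒ/ becomes [g] when no front vowel follows — gives [g].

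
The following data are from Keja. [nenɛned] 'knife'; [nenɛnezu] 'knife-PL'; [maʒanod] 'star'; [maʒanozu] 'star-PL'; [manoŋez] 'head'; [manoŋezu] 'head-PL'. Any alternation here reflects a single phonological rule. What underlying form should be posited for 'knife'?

The root 'knife' surfaces as [nenɛned] and [nenɛnezu], with a stem-final [d] ~ [z] alternation.
Compare 'head', with invariant [z] in [manoŋez] and [manoŋezu]: an analysis with underlying /z/ and a rule producing [d] in isolation would wrongly predict alternation here too.
The underlying segment must be /d/; voiced stops become fricatives between vowels, yielding [z] there.
Hence 'knife' is /nenɛned/ underlyingly.

/nenɛned/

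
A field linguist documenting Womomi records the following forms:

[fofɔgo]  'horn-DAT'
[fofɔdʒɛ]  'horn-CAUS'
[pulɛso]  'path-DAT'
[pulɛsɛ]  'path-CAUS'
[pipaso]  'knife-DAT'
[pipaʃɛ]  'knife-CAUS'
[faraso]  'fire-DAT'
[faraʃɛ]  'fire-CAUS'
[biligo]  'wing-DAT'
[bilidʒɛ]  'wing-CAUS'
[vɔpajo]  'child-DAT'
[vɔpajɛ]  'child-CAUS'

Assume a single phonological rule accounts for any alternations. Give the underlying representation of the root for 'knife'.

/pipaʃ/

In [pipaso] and [pipaʃɛ] the final segment of 'knife' alternates: [s] ~ [ʃ].
But 'path' keeps [s] in both environments ([pulɛso], [pulɛsɛ]), so there is no rule changing /s/ to [ʃ] before the CAUS suffix.
The underlying segment must be /ʃ/; palato-alveolar /dʒ/ and /ʃ/ become [g] and [s] when no front vowel follows, yielding [s] there.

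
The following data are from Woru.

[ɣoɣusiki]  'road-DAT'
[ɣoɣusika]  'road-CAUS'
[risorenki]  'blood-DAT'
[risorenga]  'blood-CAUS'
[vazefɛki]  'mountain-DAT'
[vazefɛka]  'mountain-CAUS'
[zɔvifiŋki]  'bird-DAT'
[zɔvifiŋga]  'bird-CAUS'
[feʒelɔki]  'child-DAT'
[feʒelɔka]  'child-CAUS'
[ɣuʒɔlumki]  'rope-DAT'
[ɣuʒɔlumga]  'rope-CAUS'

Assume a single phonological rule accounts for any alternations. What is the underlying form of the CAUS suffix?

/-ga/

The CAUS suffix surfaces as [-ga] and [-ka], depending on the final segment of the stem.
By contrast the DAT suffix keeps its initial [k] throughout — that segment must be underlying.
The CAUS suffix is therefore /-ga/ underlyingly, with post-vocalic devoicing: voiced stops become voiceless after a vowel.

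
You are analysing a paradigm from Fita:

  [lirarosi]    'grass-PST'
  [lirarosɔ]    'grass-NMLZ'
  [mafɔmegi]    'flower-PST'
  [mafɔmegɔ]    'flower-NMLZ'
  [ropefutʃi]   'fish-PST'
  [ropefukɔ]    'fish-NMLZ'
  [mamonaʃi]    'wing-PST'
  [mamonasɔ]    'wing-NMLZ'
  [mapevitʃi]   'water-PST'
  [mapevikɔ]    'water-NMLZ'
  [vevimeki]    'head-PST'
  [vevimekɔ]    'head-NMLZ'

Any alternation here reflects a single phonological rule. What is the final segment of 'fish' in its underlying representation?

/tʃ/

'fish' shows [tʃ] ~ [k] at the end of the stem ([ropefutʃi] vs [ropefukɔ]).
Compare 'head', with invariant [k] in [vevimeki] and [vevimekɔ]: an analysis with underlying /k/ and a rule producing [tʃ] before the PST suffix would wrongly predict alternation here too.
The underlying segment must be /tʃ/; palato-alveolar /tʃ/ and /ʃ/ become [k] and [s] when no front vowel follows, yielding [k] there.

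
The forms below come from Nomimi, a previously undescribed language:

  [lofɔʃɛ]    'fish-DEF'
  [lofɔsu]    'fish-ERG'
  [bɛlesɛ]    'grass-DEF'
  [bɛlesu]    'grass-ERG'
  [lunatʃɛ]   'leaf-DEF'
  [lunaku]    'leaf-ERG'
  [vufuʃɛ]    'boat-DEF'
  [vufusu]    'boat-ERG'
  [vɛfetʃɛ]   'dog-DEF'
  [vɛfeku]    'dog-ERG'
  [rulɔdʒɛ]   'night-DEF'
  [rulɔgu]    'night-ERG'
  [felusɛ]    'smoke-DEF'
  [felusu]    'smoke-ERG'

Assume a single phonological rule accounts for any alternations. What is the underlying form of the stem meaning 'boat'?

The stem for 'boat' ends in [ʃ] in [vufuʃɛ] but [s] in [vufusu].
If /s/ were underlying and a rule turned it into [ʃ] before the DEF suffix, 'grass' would also alternate; but it has [s] in both [bɛlesɛ] and [bɛlesu].
So /ʃ/ is underlying, and a rule of depalatalization — palato-alveolar /tʃ/, /dʒ/ and /ʃ/ become [k], [g] and [s] when no front vowel follows — gives [s].

/vufuʃ/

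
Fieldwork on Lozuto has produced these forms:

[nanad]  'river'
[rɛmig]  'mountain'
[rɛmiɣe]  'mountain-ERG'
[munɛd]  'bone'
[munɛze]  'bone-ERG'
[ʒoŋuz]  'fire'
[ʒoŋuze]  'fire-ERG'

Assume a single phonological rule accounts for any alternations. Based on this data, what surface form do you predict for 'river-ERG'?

The root 'bone' surfaces as [munɛd] and [munɛze], with a stem-final [d] ~ [z] alternation.
The stem 'fire' ([ʒoŋuz], [ʒoŋuze]) shows [z] unchanged in both environments, so [z] cannot be basic with [d] derived in isolation.
So /d/ is underlying, and a rule of intervocalic spirantization — voiced stops become fricatives between vowels — gives [z].
From [nanad] the stem 'river' is /nanad/; between vowels this yields [nanaze].

[nanaze]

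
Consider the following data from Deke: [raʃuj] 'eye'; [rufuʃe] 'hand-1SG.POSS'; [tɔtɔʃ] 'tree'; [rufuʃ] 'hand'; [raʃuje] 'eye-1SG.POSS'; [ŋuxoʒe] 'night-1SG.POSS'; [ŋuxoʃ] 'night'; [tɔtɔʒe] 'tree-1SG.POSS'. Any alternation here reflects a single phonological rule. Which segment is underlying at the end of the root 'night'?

'night' shows [ʃ] ~ [ʒ] at the end of the stem ([ŋuxoʃ] vs [ŋuxoʒe]).
If /ʃ/ were underlying and a rule turned it into [ʒ] before the 1SG.POSS suffix, 'hand' would also alternate; but it has [ʃ] in both [rufuʃ] and [rufuʃe].
The underlying segment must be /ʒ/; voiced obstruents become voiceless word-finally, yielding [ʃ] there.

/ʒ/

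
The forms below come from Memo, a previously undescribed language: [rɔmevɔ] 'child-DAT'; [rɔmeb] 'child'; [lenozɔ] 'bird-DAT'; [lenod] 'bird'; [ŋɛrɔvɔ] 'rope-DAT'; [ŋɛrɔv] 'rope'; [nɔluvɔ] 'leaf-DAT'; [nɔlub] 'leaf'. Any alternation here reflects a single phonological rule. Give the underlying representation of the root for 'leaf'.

The stem for 'leaf' ends in [v] in [nɔluvɔ] but [b] in [nɔlub].
Compare 'rope', with invariant [v] in [ŋɛrɔvɔ] and [ŋɛrɔv]: an analysis with underlying /v/ and a rule producing [b] in isolation would wrongly predict alternation here too.
So /b/ is underlying, and a rule of intervocalic spirantization — voiced stops become fricatives between vowels — gives [v].

/nɔlub/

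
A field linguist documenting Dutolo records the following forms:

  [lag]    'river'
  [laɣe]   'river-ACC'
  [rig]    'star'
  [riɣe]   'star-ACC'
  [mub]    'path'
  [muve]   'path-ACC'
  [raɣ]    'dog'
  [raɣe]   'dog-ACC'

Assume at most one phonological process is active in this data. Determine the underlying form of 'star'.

The stem for 'star' ends in [g] in [rig] but [ɣ] in [riɣe].
The stem 'dog' ([raɣ], [raɣe]) shows [ɣ] unchanged in both environments, so [ɣ] cannot be basic with [g] derived in isolation.
The underlying segment must be /g/; voiced stops become fricatives between vowels, yielding [ɣ] there.

/rig/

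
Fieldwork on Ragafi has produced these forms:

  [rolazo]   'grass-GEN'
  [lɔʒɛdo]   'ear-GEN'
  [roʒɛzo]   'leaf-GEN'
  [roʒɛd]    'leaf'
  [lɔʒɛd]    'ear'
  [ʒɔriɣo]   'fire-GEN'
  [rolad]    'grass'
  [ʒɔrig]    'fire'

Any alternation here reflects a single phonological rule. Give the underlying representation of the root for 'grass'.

In [rolazo] and [rolad] the final segment of 'grass' alternates: [z] ~ [d].
If /d/ were underlying and a rule turned it into [z] before the GEN suffix, 'ear' would also alternate; but it has [d] in both [lɔʒɛdo] and [lɔʒɛd].
Therefore /z/ is basic and [d] is derived by word-final hardening (voiced fricatives become stops word-finally).

/rolaz/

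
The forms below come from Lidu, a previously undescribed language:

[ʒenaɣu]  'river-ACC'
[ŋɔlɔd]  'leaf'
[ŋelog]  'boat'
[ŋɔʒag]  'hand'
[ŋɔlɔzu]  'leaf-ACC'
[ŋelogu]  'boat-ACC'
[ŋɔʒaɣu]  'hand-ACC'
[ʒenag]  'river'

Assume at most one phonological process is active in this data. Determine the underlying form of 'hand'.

/ŋɔʒaɣ/

In [ŋɔʒaɣu] and [ŋɔʒag] the final segment of 'hand' alternates: [ɣ] ~ [g].
But 'boat' keeps [g] in both environments ([ŋelogu], [ŋelog]), so there is no rule changing /g/ to [ɣ] before the ACC suffix.
Therefore /ɣ/ is basic and [g] is derived by word-final hardening (voiced fricatives become stops word-finally).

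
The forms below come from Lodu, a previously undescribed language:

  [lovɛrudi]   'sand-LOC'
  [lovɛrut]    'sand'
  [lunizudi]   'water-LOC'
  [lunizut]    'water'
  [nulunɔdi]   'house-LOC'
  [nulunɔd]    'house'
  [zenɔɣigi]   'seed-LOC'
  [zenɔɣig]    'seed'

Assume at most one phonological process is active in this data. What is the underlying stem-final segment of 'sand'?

The root 'sand' surfaces as [lovɛrudi] and [lovɛrut], with a stem-final [d] ~ [t] alternation.
Compare 'house', with invariant [d] in [nulunɔdi] and [nulunɔd]: an analysis with underlying /d/ and a rule producing [t] in isolation would wrongly predict alternation here too.
So /t/ is underlying, and a rule of intervocalic voicing — voiceless stops become voiced between vowels — gives [d].

/t/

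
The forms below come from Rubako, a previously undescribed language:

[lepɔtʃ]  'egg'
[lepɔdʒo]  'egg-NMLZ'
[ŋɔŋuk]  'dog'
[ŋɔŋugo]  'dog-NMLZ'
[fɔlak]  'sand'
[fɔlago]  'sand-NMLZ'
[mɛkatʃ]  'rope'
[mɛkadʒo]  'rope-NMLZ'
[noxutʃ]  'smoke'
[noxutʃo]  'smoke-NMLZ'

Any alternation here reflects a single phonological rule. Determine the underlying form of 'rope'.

/mɛkadʒ/

The root 'rope' surfaces as [mɛkatʃ] and [mɛkadʒo], with a stem-final [tʃ] ~ [dʒ] alternation.
But 'smoke' keeps [tʃ] in both environments ([noxutʃ], [noxutʃo]), so there is no rule changing /tʃ/ to [dʒ] before the NMLZ suffix.
The underlying segment must be /dʒ/; voiced obstruents become voiceless word-finally, yielding [tʃ] there.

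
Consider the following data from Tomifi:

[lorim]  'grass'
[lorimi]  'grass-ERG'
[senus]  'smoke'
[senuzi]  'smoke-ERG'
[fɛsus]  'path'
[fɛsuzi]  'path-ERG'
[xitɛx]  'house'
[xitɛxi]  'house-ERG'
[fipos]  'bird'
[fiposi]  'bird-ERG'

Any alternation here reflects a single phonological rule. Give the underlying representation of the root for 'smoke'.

The root 'smoke' surfaces as [senus] and [senuzi], with a stem-final [s] ~ [z] alternation.
Compare 'bird', with invariant [s] in [fipos] and [fiposi]: an analysis with underlying /s/ and a rule producing [z] before the ERG suffix would wrongly predict alternation here too.
So /z/ is underlying, and a rule of word-final obstruent devoicing — voiced obstruents become voiceless word-finally — gives [s].
Hence 'smoke' is /senuz/ underlyingly.

/senuz/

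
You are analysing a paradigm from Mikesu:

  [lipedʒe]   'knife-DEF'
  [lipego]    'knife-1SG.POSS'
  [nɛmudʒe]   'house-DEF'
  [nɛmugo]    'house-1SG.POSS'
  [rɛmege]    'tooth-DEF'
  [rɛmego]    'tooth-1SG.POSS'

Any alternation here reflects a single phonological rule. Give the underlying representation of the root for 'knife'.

/lipedʒ/

'knife' shows [dʒ] ~ [g] at the end of the stem ([lipedʒe] vs [lipego]).
Compare 'tooth', with invariant [g] in [rɛmege] and [rɛmego]: an analysis with underlying /g/ and a rule producing [dʒ] before the DEF suffix would wrongly predict alternation here too.
So /dʒ/ is underlying, and a rule of depalatalization — palato-alveolar /dʒ/ becomes [g] when no front vowel follows — gives [g].
Hence 'knife' is /lipedʒ/ underlyingly.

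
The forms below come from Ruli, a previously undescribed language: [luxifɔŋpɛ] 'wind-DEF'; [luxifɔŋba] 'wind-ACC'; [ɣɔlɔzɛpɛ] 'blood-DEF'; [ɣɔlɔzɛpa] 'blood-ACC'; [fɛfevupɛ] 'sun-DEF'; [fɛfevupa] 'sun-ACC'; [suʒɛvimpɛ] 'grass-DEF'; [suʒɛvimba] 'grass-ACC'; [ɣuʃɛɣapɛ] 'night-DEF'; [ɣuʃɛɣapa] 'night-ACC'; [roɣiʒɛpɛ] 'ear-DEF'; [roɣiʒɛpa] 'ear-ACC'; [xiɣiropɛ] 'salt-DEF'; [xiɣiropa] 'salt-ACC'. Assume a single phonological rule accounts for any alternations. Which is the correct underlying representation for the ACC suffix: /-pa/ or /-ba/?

The ACC suffix surfaces as [-ba] and [-pa], depending on the final segment of the stem.
The DEF suffix, which begins with [p], is invariant after every stem; so [p] is not altered by any rule here.
So the underlying form is /-ba/, and voiced stops become voiceless after a vowel.

/-ba/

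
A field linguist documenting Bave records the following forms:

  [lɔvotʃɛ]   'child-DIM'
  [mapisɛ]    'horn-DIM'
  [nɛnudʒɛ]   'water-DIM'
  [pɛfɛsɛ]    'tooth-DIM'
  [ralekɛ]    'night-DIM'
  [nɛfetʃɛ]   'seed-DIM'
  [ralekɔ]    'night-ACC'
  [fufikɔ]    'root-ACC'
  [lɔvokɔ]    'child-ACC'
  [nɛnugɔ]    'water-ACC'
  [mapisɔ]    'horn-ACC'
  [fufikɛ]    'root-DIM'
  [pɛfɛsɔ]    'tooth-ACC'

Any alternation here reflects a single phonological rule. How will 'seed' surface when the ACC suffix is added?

In [lɔvokɔ] and [lɔvotʃɛ] the final segment of 'child' alternates: [k] ~ [tʃ].
If /k/ were underlying and a rule turned it into [tʃ] before the DIM suffix, 'root' would also alternate; but it has [k] in both [fufikɔ] and [fufikɛ].
The underlying segment must be /tʃ/; palato-alveolar /tʃ/ and /dʒ/ become [k] and [g] when no front vowel follows, yielding [k] there.
From [nɛfetʃɛ] the stem 'seed' is /nɛfetʃ/; when no front vowel follows this yields [nɛfekɔ].

[nɛfekɔ]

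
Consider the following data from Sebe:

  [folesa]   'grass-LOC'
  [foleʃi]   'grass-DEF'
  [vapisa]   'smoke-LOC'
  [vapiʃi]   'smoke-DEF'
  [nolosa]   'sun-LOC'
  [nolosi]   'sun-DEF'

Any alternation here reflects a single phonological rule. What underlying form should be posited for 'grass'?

/foleʃ/

The root 'grass' surfaces as [folesa] and [foleʃi], with a stem-final [s] ~ [ʃ] alternation.
If /s/ were underlying and a rule turned it into [ʃ] before the DEF suffix, 'sun' would also alternate; but it has [s] in both [nolosa] and [nolosi].
So /ʃ/ is underlying, and a rule of depalatalization — palato-alveolar /ʃ/ becomes [s] when no front vowel follows — gives [s].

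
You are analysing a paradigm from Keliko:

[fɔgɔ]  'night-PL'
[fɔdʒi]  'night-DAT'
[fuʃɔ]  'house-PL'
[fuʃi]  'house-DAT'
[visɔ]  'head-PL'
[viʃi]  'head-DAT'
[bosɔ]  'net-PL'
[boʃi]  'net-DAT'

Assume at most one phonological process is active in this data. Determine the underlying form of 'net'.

In [bosɔ] and [boʃi] the final segment of 'net' alternates: [s] ~ [ʃ].
But 'house' keeps [ʃ] in both environments ([fuʃɔ], [fuʃi]), so there is no rule changing /ʃ/ to [s] before the PL suffix.
The alternation reflects palatalization before a front vowel: /g/ and /s/ become palato-alveolar [dʒ] and [ʃ] before a front vowel. /s/ is underlying.

/bos/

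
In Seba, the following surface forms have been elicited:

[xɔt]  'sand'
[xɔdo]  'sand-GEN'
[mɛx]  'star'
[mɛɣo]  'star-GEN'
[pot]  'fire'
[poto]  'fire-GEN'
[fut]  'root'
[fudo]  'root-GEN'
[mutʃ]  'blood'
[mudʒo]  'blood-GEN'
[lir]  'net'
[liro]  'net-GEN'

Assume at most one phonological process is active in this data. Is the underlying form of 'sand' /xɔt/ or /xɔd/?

/xɔd/

The stem for 'sand' ends in [t] in [xɔt] but [d] in [xɔdo].
Compare 'fire', with invariant [t] in [pot] and [poto]: an analysis with underlying /t/ and a rule producing [d] before the GEN suffix would wrongly predict alternation here too.
The underlying segment must be /d/; voiced obstruents become voiceless word-finally, yielding [t] there.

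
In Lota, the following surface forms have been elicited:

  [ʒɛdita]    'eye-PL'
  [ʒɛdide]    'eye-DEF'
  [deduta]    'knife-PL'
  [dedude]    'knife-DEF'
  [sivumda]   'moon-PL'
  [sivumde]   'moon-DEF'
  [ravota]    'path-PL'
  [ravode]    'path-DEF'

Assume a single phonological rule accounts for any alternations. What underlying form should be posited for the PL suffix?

The PL suffix surfaces as [-da] and [-ta], depending on the final segment of the stem.
The DEF suffix, which begins with [d], is invariant after every stem; so [d] is not altered by any rule here.
The PL suffix is therefore /-ta/ underlyingly, with post-nasal voicing: voiceless stops become voiced after a nasal.

/-ta/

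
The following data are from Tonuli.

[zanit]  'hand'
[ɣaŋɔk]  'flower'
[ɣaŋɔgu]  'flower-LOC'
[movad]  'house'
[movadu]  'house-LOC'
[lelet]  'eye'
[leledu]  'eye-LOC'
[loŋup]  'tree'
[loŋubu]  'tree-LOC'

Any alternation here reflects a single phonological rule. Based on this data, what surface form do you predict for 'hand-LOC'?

The stem for 'eye' ends in [t] in [lelet] but [d] in [leledu].
But 'house' keeps [d] in both environments ([movad], [movadu]), so there is no rule changing /d/ to [t] in isolation.
The underlying segment must be /t/; voiceless stops become voiced between vowels, yielding [d] there.
From [zanit] the stem 'hand' is /zanit/; between vowels this yields [zanidu].

[zanidu]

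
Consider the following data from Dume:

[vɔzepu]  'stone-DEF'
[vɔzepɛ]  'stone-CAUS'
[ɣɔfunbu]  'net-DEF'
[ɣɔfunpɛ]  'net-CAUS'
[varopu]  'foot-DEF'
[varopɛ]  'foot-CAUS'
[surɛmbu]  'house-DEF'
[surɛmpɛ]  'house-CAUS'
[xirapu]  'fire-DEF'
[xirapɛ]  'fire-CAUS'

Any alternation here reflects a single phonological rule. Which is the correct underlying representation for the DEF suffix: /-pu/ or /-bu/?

/-bu/

The DEF morpheme has two allomorphs, [-bu] and [-pu].
The CAUS suffix, which begins with [p], is invariant after every stem; so [p] is not altered by any rule here.
The DEF suffix is therefore /-bu/ underlyingly, with post-vocalic devoicing: voiced stops become voiceless after a vowel.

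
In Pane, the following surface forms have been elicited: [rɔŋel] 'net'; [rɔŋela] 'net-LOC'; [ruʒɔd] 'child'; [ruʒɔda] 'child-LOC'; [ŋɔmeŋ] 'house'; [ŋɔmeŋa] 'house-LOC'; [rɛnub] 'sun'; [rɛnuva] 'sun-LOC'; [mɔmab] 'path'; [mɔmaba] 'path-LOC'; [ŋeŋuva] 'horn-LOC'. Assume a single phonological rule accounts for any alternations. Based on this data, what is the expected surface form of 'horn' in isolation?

The root 'sun' surfaces as [rɛnub] and [rɛnuva], with a stem-final [b] ~ [v] alternation.
If /b/ were underlying and a rule turned it into [v] before the LOC suffix, 'path' would also alternate; but it has [b] in both [mɔmab] and [mɔmaba].
So /v/ is underlying, and a rule of word-final hardening — voiced fricatives become stops word-finally — gives [b].
The one attested form of 'horn', [ŋeŋuva], shows underlying /ŋeŋuv/. Applying the same rule word-finally gives [ŋeŋub].

[ŋeŋub]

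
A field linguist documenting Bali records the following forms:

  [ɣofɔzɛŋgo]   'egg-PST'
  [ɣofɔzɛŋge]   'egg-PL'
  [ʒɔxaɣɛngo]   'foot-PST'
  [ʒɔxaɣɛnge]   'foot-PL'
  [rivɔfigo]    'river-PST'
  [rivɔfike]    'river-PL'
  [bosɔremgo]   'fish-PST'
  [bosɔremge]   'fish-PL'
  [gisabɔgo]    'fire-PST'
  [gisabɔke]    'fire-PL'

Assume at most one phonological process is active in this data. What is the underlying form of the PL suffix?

/-ke/

The PL suffix surfaces as [-ge] and [-ke], depending on the final segment of the stem.
The PST suffix, which begins with [g], is invariant after every stem; so [g] is not altered by any rule here.
So the underlying form is /-ke/, and voiceless stops become voiced after a nasal.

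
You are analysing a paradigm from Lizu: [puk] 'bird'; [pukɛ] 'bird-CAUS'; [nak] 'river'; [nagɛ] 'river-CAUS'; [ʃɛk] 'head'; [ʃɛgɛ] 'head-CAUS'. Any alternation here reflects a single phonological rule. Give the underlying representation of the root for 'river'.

/nag/

The root 'river' surfaces as [nak] and [nagɛ], with a stem-final [k] ~ [g] alternation.
If /k/ were underlying and a rule turned it into [g] before the CAUS suffix, 'bird' would also alternate; but it has [k] in both [puk] and [pukɛ].
The underlying segment must be /g/; voiced obstruents become voiceless word-finally, yielding [k] there.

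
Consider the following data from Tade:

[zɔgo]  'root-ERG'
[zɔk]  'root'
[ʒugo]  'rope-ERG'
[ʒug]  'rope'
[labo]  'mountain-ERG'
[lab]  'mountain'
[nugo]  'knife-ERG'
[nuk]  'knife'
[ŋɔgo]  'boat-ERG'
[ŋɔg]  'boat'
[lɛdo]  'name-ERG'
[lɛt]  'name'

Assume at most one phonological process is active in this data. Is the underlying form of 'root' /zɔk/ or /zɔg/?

'root' shows [g] ~ [k] at the end of the stem ([zɔgo] vs [zɔk]).
Compare 'boat', with invariant [g] in [ŋɔgo] and [ŋɔg]: an analysis with underlying /g/ and a rule producing [k] in isolation would wrongly predict alternation here too.
The underlying segment must be /k/; voiceless stops become voiced between vowels, yielding [g] there.

/zɔk/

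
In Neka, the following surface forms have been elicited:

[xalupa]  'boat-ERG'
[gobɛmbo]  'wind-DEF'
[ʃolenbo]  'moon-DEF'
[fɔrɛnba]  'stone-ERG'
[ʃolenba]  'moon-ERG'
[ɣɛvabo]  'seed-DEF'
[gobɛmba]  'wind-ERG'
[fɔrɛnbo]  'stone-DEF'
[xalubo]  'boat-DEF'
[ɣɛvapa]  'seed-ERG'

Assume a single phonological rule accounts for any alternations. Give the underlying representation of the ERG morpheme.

/-pa/

The ERG suffix surfaces as [-ba] and [-pa], depending on the final segment of the stem.
The DEF suffix, which begins with [b], is invariant after every stem; so [b] is not altered by any rule here.
The ERG suffix is therefore /-pa/ underlyingly, with post-nasal voicing: voiceless stops become voiced after a nasal.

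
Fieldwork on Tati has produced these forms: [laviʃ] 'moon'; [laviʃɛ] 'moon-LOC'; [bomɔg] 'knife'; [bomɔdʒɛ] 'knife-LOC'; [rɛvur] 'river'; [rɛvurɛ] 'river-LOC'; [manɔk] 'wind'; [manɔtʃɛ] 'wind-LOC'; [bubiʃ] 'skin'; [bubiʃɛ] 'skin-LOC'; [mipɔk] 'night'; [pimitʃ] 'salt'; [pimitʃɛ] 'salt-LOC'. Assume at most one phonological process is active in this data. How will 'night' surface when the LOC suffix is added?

In [manɔk] and [manɔtʃɛ] the final segment of 'wind' alternates: [k] ~ [tʃ].
But 'salt' keeps [tʃ] in both environments ([pimitʃ], [pimitʃɛ]), so there is no rule changing /tʃ/ to [k] in isolation.
The alternation reflects palatalization before a front vowel: /k/ and /g/ become palato-alveolar [tʃ] and [dʒ] before a front vowel. /k/ is underlying.
From [mipɔk] the stem 'night' is /mipɔk/; before a front vowel this yields [mipɔtʃɛ].

[mipɔtʃɛ]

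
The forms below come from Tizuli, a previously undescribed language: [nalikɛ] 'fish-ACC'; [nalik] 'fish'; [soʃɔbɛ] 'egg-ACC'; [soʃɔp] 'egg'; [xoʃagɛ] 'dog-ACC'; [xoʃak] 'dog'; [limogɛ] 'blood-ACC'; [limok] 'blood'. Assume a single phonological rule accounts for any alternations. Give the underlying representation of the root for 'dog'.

/xoʃag/

The stem for 'dog' ends in [g] in [xoʃagɛ] but [k] in [xoʃak].
But 'fish' keeps [k] in both environments ([nalikɛ], [nalik]), so there is no rule changing /k/ to [g] before the ACC suffix.
Therefore /g/ is basic and [k] is derived by word-final obstruent devoicing (voiced obstruents become voiceless word-finally).
So 'dog' = /xoʃag/.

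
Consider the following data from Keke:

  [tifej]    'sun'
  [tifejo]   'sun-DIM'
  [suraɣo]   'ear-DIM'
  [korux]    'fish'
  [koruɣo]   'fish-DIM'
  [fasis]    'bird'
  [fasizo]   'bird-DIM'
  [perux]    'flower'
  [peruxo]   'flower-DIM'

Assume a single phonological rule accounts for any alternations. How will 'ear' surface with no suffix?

[surax]

In [korux] and [koruɣo] the final segment of 'fish' alternates: [x] ~ [ɣ].
But 'flower' keeps [x] in both environments ([perux], [peruxo]), so there is no rule changing /x/ to [ɣ] before the DIM suffix.
The underlying segment must be /ɣ/; voiced obstruents become voiceless word-finally, yielding [x] there.
From [suraɣo] the stem 'ear' is /suraɣ/; word-finally this yields [surax].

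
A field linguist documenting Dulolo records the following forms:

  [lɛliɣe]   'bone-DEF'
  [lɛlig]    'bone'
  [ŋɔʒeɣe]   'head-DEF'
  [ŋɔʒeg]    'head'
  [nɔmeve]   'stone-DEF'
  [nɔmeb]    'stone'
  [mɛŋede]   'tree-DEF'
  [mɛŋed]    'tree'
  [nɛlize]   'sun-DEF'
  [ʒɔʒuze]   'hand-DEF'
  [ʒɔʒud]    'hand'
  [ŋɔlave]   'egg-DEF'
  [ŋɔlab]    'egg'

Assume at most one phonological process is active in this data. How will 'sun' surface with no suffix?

The root 'hand' surfaces as [ʒɔʒuze] and [ʒɔʒud], with a stem-final [z] ~ [d] alternation.
The stem 'tree' ([mɛŋede], [mɛŋed]) shows [d] unchanged in both environments, so [d] cannot be basic with [z] derived before the DEF suffix.
The alternation reflects word-final hardening: voiced fricatives become stops word-finally. /z/ is underlying.
From [nɛlize] the stem 'sun' is /nɛliz/; word-finally this yields [nɛlid].

[nɛlid]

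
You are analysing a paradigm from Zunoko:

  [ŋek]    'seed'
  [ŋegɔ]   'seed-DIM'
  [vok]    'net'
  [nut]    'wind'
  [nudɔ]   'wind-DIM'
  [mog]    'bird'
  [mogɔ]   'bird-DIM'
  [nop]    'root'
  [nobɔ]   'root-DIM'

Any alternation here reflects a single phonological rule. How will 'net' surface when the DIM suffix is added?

[vogɔ]

The root 'seed' surfaces as [ŋek] and [ŋegɔ], with a stem-final [k] ~ [g] alternation.
Compare 'bird', with invariant [g] in [mog] and [mogɔ]: an analysis with underlying /g/ and a rule producing [k] in isolation would wrongly predict alternation here too.
So /k/ is underlying, and a rule of intervocalic voicing — voiceless stops become voiced between vowels — gives [g].
From [vok] the stem 'net' is /vok/; between vowels this yields [vogɔ].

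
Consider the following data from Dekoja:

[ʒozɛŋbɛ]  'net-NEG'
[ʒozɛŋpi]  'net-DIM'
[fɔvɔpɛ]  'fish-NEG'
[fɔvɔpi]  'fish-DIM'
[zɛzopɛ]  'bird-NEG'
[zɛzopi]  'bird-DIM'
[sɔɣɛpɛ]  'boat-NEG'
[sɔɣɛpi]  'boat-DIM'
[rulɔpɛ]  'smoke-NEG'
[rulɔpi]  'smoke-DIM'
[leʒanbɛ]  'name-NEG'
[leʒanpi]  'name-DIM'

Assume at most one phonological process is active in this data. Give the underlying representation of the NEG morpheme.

/-bɛ/

The NEG suffix surfaces as [-bɛ] and [-pɛ], depending on the final segment of the stem.
By contrast the DIM suffix keeps its initial [p] throughout — that segment must be underlying.
So the underlying form is /-bɛ/, and voiced stops become voiceless after a vowel.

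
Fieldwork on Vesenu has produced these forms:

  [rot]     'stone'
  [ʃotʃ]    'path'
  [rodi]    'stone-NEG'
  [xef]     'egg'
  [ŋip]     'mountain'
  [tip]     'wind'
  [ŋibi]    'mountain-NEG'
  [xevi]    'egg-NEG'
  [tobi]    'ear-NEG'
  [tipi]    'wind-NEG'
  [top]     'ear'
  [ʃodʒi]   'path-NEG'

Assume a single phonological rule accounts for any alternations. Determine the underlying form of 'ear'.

The root 'ear' surfaces as [tobi] and [top], with a stem-final [b] ~ [p] alternation.
But 'wind' keeps [p] in both environments ([tipi], [tip]), so there is no rule changing /p/ to [b] before the NEG suffix.
So /b/ is underlying, and a rule of word-final obstruent devoicing — voiced obstruents become voiceless word-finally — gives [p].
Hence 'ear' is /tob/ underlyingly.

/tob/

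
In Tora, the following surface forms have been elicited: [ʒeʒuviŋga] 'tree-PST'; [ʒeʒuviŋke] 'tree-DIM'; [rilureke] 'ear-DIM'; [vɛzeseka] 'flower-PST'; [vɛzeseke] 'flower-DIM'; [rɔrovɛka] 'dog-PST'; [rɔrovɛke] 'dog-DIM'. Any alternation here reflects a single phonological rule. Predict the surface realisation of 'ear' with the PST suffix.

The PST morpheme has two allomorphs, [-ga] and [-ka].
The DIM suffix, which begins with [k], is invariant after every stem; so [k] is not altered by any rule here.
So the underlying form is /-ga/, and voiced stops become voiceless after a vowel.
After 'ear', which ends in a vowel, the suffix surfaces as [-ka], giving [rilureka].

[rilureka]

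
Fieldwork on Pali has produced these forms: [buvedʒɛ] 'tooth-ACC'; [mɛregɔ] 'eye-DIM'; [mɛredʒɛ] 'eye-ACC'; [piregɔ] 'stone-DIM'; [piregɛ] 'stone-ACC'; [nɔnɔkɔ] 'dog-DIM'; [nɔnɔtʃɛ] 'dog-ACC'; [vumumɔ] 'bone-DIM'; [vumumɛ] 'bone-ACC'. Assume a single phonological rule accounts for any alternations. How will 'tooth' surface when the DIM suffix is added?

[buvegɔ]

'eye' shows [g] ~ [dʒ] at the end of the stem ([mɛregɔ] vs [mɛredʒɛ]).
The stem 'stone' ([piregɔ], [piregɛ]) shows [g] unchanged in both environments, so [g] cannot be basic with [dʒ] derived before the ACC suffix.
The alternation reflects depalatalization: palato-alveolar /tʃ/ and /dʒ/ become [k] and [g] when no front vowel follows. /dʒ/ is underlying.
From [buvedʒɛ] the stem 'tooth' is /buvedʒ/; when no front vowel follows this yields [buvegɔ].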